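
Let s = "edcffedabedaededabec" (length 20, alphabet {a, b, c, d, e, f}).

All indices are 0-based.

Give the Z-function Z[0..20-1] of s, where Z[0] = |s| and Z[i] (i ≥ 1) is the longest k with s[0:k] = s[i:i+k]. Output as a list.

Z[0]=20
i=1: fresh scan; Z[1]=0
i=2: fresh scan; Z[2]=0
i=3: fresh scan; Z[3]=0
i=4: fresh scan; Z[4]=0
i=5: fresh scan; Z[5]=2 scan→box=[5,7)
i=6: min(r-i=1, Z[1]=0)=0; Z[6]=0
i=7: fresh scan; Z[7]=0
i=8: fresh scan; Z[8]=0
i=9: fresh scan; Z[9]=2 scan→box=[9,11)
i=10: min(r-i=1, Z[1]=0)=0; Z[10]=0
i=11: fresh scan; Z[11]=0
i=12: fresh scan; Z[12]=2 scan→box=[12,14)
i=13: min(r-i=1, Z[1]=0)=0; Z[13]=0
i=14: fresh scan; Z[14]=2 scan→box=[14,16)
i=15: min(r-i=1, Z[1]=0)=0; Z[15]=0
i=16: fresh scan; Z[16]=0
i=17: fresh scan; Z[17]=0
i=18: fresh scan; Z[18]=1 scan→box=[18,19)
i=19: fresh scan; Z[19]=0

[20, 0, 0, 0, 0, 2, 0, 0, 0, 2, 0, 0, 2, 0, 2, 0, 0, 0, 1, 0]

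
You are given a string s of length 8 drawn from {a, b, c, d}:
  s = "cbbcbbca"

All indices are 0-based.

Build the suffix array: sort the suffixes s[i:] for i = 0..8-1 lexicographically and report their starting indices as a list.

rank | idx | suffix
   0 |   7 | a
   1 |   4 | bbca
   2 |   1 | bbcbbca
   3 |   5 | bca
   4 |   2 | bcbbca
   5 |   6 | ca
   6 |   3 | cbbca
   7 |   0 | cbbcbbca

[7, 4, 1, 5, 2, 6, 3, 0]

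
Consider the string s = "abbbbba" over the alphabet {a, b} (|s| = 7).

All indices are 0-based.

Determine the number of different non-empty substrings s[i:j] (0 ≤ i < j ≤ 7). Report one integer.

17

rank→(start, suffix):
  0 → (6, 'a')
  1 → (0, 'abbbbba')
  2 → (5, 'ba')
  3 → (4, 'bba')
  4 → (3, 'bbba')
  5 → (2, 'bbbba')
  6 → (1, 'bbbbba')

SA = [6, 0, 5, 4, 3, 2, 1]
i: (SA[i-1],SA[i]) lcp shared
  1: (6,0) 1 'a'
  2: (0,5) 0 ''
  3: (5,4) 1 'b'
  4: (4,3) 2 'bb'
  5: (3,2) 3 'bbb'
  6: (2,1) 4 'bbbb'

n(n+1)/2 = 7·8/2 = 28
Σ LCP = 0 + 1 + 0 + 1 + 2 + 3 + 4 = 11
distinct = 28 − 11 = 17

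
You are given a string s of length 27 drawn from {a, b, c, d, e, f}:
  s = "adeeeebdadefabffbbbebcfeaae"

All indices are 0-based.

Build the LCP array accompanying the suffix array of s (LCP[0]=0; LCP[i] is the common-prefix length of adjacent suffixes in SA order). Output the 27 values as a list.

[0, 1, 1, 3, 1, 0, 2, 1, 1, 1, 1, 0, 0, 1, 2, 0, 1, 1, 2, 1, 2, 3, 1, 0, 1, 1, 1]

rank→(start, suffix):
  0 → (24, 'aae')
  1 → (12, 'abffbbbebcfeaae')
  2 → (0, 'adeeeebdadefabffbbbebcfeaae')
  3 → (8, 'adefabffbbbebcfeaae')
  4 → (25, 'ae')
  5 → (16, 'bbbebcfeaae')
  6 → (17, 'bbebcfeaae')
  7 → (20, 'bcfeaae')
  8 → (6, 'bdadefabffbbbebcfeaae')
  9 → (18, 'bebcfeaae')
  10 → (13, 'bffbbbebcfeaae')
  11 → (21, 'cfeaae')
  12 → (7, 'dadefabffbbbebcfeaae')
  13 → (1, 'deeeebdadefabffbbbebcfeaae')
  14 → (9, 'defabffbbbebcfeaae')
  15 → (26, 'e')
  16 → (23, 'eaae')
  17 → (19, 'ebcfeaae')
  18 → (5, 'ebdadefabffbbbebcfeaae')
  19 → (4, 'eebdadefabffbbbebcfeaae')
  20 → (3, 'eeebdadefabffbbbebcfeaae')
  21 → (2, 'eeeebdadefabffbbbebcfeaae')
  22 → (10, 'efabffbbbebcfeaae')
  23 → (11, 'fabffbbbebcfeaae')
  24 → (15, 'fbbbebcfeaae')
  25 → (22, 'feaae')
  26 → (14, 'ffbbbebcfeaae')

SA = [24, 12, 0, 8, 25, 16, 17, 20, 6, 18, 13, 21, 7, 1, 9, 26, 23, 19, 5, 4, 3, 2, 10, 11, 15, 22, 14]
[i] adj suffixes → lcp
  [1] 24/12 → 1 ('a')
  [2] 12/0 → 1 ('a')
  [3] 0/8 → 3 ('ade')
  [4] 8/25 → 1 ('a')
  [5] 25/16 → 0 ('')
  [6] 16/17 → 2 ('bb')
  [7] 17/20 → 1 ('b')
  [8] 20/6 → 1 ('b')
  [9] 6/18 → 1 ('b')
  [10] 18/13 → 1 ('b')
  [11] 13/21 → 0 ('')
  [12] 21/7 → 0 ('')
  [13] 7/1 → 1 ('d')
  [14] 1/9 → 2 ('de')
  [15] 9/26 → 0 ('')
  [16] 26/23 → 1 ('e')
  [17] 23/19 → 1 ('e')
  [18] 19/5 → 2 ('eb')
  [19] 5/4 → 1 ('e')
  [20] 4/3 → 2 ('ee')
  [21] 3/2 → 3 ('eee')
  [22] 2/10 → 1 ('e')
  [23] 10/11 → 0 ('')
  [24] 11/15 → 1 ('f')
  [25] 15/22 → 1 ('f')
  [26] 22/14 → 1 ('f')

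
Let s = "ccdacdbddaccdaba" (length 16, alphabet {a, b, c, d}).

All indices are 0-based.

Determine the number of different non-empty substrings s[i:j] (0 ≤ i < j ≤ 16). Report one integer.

sorted suffixes:
  #0 SA[0]=15  'a'
  #1 SA[1]=13  'aba'
  #2 SA[2]=9  'accdaba'
  #3 SA[3]=3  'acdbddaccdaba'
  #4 SA[4]=14  'ba'
  #5 SA[5]=6  'bddaccdaba'
  #6 SA[6]=10  'ccdaba'
  #7 SA[7]=0  'ccdacdbddaccdaba'
  #8 SA[8]=11  'cdaba'
  #9 SA[9]=1  'cdacdbddaccdaba'
  #10 SA[10]=4  'cdbddaccdaba'
  #11 SA[11]=12  'daba'
  #12 SA[12]=8  'daccdaba'
  #13 SA[13]=2  'dacdbddaccdaba'
  #14 SA[14]=5  'dbddaccdaba'
  #15 SA[15]=7  'ddaccdaba'

SA = [15, 13, 9, 3, 14, 6, 10, 0, 11, 1, 4, 12, 8, 2, 5, 7]
rank  pair      lcp
   1  s[15:],s[13:]  1  'a'
   2  s[13:],s[9:]  1  'a'
   3  s[9:],s[3:]  2  'ac'
   4  s[3:],s[14:]  0  ''
   5  s[14:],s[6:]  1  'b'
   6  s[6:],s[10:]  0  ''
   7  s[10:],s[0:]  4  'ccda'
   8  s[0:],s[11:]  1  'c'
   9  s[11:],s[1:]  3  'cda'
  10  s[1:],s[4:]  2  'cd'
  11  s[4:],s[12:]  0  ''
  12  s[12:],s[8:]  2  'da'
  13  s[8:],s[2:]  3  'dac'
  14  s[2:],s[5:]  1  'd'
  15  s[5:],s[7:]  1  'd'

n(n+1)/2 = 16·17/2 = 136
Σ LCP = 0 + 1 + 1 + 2 + 0 + 1 + 0 + 4 + 1 + 3 + 2 + 0 + 2 + 3 + 1 + 1 = 22
distinct = 136 − 22 = 114

114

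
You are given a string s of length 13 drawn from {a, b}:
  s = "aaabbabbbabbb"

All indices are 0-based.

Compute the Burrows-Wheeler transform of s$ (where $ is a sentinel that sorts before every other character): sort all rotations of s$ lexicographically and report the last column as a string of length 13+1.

rank  rotation        last
    0  $aaabbabbbabbb  b
    1  aaabbabbbabbb$  $
    2  aabbabbbabbb$a  a
    3  abbabbbabbb$aa  a
    4  abbb$aaabbabbb  b
    5  abbbabbb$aaabb  b
    6  b$aaabbabbbabb  b
    7  babbb$aaabbabb  b
    8  babbbabbb$aaab  b
    9  bb$aaabbabbbab  b
   10  bbabbb$aaabbab  b
   11  bbabbbabbb$aaa  a
   12  bbb$aaabbabbba  a
   13  bbbabbb$aaabba  a

b$aabbbbbbbaaa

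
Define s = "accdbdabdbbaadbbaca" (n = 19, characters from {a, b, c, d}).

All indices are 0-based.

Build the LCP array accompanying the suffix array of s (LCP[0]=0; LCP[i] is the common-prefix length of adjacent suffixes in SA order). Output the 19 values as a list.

[0, 1, 1, 1, 2, 1, 0, 2, 1, 3, 1, 2, 0, 1, 1, 0, 1, 4, 2]

rank→(start, suffix):
  0 → (18, 'a')
  1 → (11, 'aadbbaca')
  2 → (6, 'abdbbaadbbaca')
  3 → (16, 'aca')
  4 → (0, 'accdbdabdbbaadbbaca')
  5 → (12, 'adbbaca')
  6 → (10, 'baadbbaca')
  7 → (15, 'baca')
  8 → (9, 'bbaadbbaca')
  9 → (14, 'bbaca')
  10 → (4, 'bdabdbbaadbbaca')
  11 → (7, 'bdbbaadbbaca')
  12 → (17, 'ca')
  13 → (1, 'ccdbdabdbbaadbbaca')
  14 → (2, 'cdbdabdbbaadbbaca')
  15 → (5, 'dabdbbaadbbaca')
  16 → (8, 'dbbaadbbaca')
  17 → (13, 'dbbaca')
  18 → (3, 'dbdabdbbaadbbaca')

SA = [18, 11, 6, 16, 0, 12, 10, 15, 9, 14, 4, 7, 17, 1, 2, 5, 8, 13, 3]
i: (SA[i-1],SA[i]) lcp shared
  1: (18,11) 1 'a'
  2: (11,6) 1 'a'
  3: (6,16) 1 'a'
  4: (16,0) 2 'ac'
  5: (0,12) 1 'a'
  6: (12,10) 0 ''
  7: (10,15) 2 'ba'
  8: (15,9) 1 'b'
  9: (9,14) 3 'bba'
  10: (14,4) 1 'b'
  11: (4,7) 2 'bd'
  12: (7,17) 0 ''
  13: (17,1) 1 'c'
  14: (1,2) 1 'c'
  15: (2,5) 0 ''
  16: (5,8) 1 'd'
  17: (8,13) 4 'dbba'
  18: (13,3) 2 'db'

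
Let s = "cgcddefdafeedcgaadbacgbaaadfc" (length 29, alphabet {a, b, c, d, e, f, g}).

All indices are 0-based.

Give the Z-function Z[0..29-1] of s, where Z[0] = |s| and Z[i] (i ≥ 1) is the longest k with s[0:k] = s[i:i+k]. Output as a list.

Z[0]=29
i=1: outside box; Z[1]=0
i=2: outside box; Z[2]=1 extend→box=[2,3)
i=3: outside box; Z[3]=0
i=4: outside box; Z[4]=0
i=5: outside box; Z[5]=0
i=6: outside box; Z[6]=0
i=7: outside box; Z[7]=0
i=8: outside box; Z[8]=0
i=9: outside box; Z[9]=0
i=10: outside box; Z[10]=0
i=11: outside box; Z[11]=0
i=12: outside box; Z[12]=0
i=13: outside box; Z[13]=2 extend→box=[13,15)
i=14: min(r-i=1, Z[1]=0)=0; Z[14]=0
i=15: outside box; Z[15]=0
i=16: outside box; Z[16]=0
i=17: outside box; Z[17]=0
i=18: outside box; Z[18]=0
i=19: outside box; Z[19]=0
i=20: outside box; Z[20]=2 extend→box=[20,22)
i=21: min(r-i=1, Z[1]=0)=0; Z[21]=0
i=22: outside box; Z[22]=0
i=23: outside box; Z[23]=0
i=24: outside box; Z[24]=0
i=25: outside box; Z[25]=0
i=26: outside box; Z[26]=0
i=27: outside box; Z[27]=0
i=28: outside box; Z[28]=1 extend→box=[28,29)

[29, 0, 1, 0, 0, 0, 0, 0, 0, 0, 0, 0, 0, 2, 0, 0, 0, 0, 0, 0, 2, 0, 0, 0, 0, 0, 0, 0, 1]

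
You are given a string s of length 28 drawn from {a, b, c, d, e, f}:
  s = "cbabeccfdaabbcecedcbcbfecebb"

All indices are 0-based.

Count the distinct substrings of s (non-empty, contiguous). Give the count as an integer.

374

sorted suffixes:
  #0 SA[0]=9  'aabbcecedcbcbfecebb'
  #1 SA[1]=10  'abbcecedcbcbfecebb'
  #2 SA[2]=2  'abeccfdaabbcecedcbcbfecebb'
  #3 SA[3]=27  'b'
  #4 SA[4]=1  'babeccfdaabbcecedcbcbfecebb'
  #5 SA[5]=26  'bb'
  #6 SA[6]=11  'bbcecedcbcbfecebb'
  #7 SA[7]=19  'bcbfecebb'
  #8 SA[8]=12  'bcecedcbcbfecebb'
  #9 SA[9]=3  'beccfdaabbcecedcbcbfecebb'
  #10 SA[10]=21  'bfecebb'
  #11 SA[11]=0  'cbabeccfdaabbcecedcbcbfecebb'
  #12 SA[12]=18  'cbcbfecebb'
  #13 SA[13]=20  'cbfecebb'
  #14 SA[14]=5  'ccfdaabbcecedcbcbfecebb'
  #15 SA[15]=24  'cebb'
  #16 SA[16]=13  'cecedcbcbfecebb'
  #17 SA[17]=15  'cedcbcbfecebb'
  #18 SA[18]=6  'cfdaabbcecedcbcbfecebb'
  #19 SA[19]=8  'daabbcecedcbcbfecebb'
  #20 SA[20]=17  'dcbcbfecebb'
  #21 SA[21]=25  'ebb'
  #22 SA[22]=4  'eccfdaabbcecedcbcbfecebb'
  #23 SA[23]=23  'ecebb'
  #24 SA[24]=14  'ecedcbcbfecebb'
  #25 SA[25]=16  'edcbcbfecebb'
  #26 SA[26]=7  'fdaabbcecedcbcbfecebb'
  #27 SA[27]=22  'fecebb'

SA = [9, 10, 2, 27, 1, 26, 11, 19, 12, 3, 21, 0, 18, 20, 5, 24, 13, 15, 6, 8, 17, 25, 4, 23, 14, 16, 7, 22]
rank  pair      lcp
   1  s[9:],s[10:]  1  'a'
   2  s[10:],s[2:]  2  'ab'
   3  s[2:],s[27:]  0  ''
   4  s[27:],s[1:]  1  'b'
   5  s[1:],s[26:]  1  'b'
   6  s[26:],s[11:]  2  'bb'
   7  s[11:],s[19:]  1  'b'
   8  s[19:],s[12:]  2  'bc'
   9  s[12:],s[3:]  1  'b'
  10  s[3:],s[21:]  1  'b'
  11  s[21:],s[0:]  0  ''
  12  s[0:],s[18:]  2  'cb'
  13  s[18:],s[20:]  2  'cb'
  14  s[20:],s[5:]  1  'c'
  15  s[5:],s[24:]  1  'c'
  16  s[24:],s[13:]  2  'ce'
  17  s[13:],s[15:]  2  'ce'
  18  s[15:],s[6:]  1  'c'
  19  s[6:],s[8:]  0  ''
  20  s[8:],s[17:]  1  'd'
  21  s[17:],s[25:]  0  ''
  22  s[25:],s[4:]  1  'e'
  23  s[4:],s[23:]  2  'ec'
  24  s[23:],s[14:]  3  'ece'
  25  s[14:],s[16:]  1  'e'
  26  s[16:],s[7:]  0  ''
  27  s[7:],s[22:]  1  'f'

n(n+1)/2 = 28·29/2 = 406
Σ LCP = 0 + 1 + 2 + 0 + 1 + 1 + 2 + 1 + 2 + 1 + 1 + 0 + 2 + 2 + 1 + 1 + 2 + 2 + 1 + 0 + 1 + 0 + 1 + 2 + 3 + 1 + 0 + 1 = 32
distinct = 406 − 32 = 374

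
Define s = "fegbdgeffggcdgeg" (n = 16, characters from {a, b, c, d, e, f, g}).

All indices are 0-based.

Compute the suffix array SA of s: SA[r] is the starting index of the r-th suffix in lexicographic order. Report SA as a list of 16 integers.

rank | idx | suffix
   0 |   3 | bdgeffggcdgeg
   1 |  11 | cdgeg
   2 |   4 | dgeffggcdgeg
   3 |  12 | dgeg
   4 |   6 | effggcdgeg
   5 |  14 | eg
   6 |   1 | egbdgeffggcdgeg
   7 |   0 | fegbdgeffggcdgeg
   8 |   7 | ffggcdgeg
   9 |   8 | fggcdgeg
  10 |  15 | g
  11 |   2 | gbdgeffggcdgeg
  12 |  10 | gcdgeg
  13 |   5 | geffggcdgeg
  14 |  13 | geg
  15 |   9 | ggcdgeg

[3, 11, 4, 12, 6, 14, 1, 0, 7, 8, 15, 2, 10, 5, 13, 9]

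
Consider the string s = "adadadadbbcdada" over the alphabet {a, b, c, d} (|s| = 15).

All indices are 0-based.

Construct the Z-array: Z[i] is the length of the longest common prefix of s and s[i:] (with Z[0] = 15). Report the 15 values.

[15, 0, 6, 0, 4, 0, 2, 0, 0, 0, 0, 0, 3, 0, 1]

Z[0]=15
i=1: fresh scan; Z[1]=0
i=2: fresh scan; Z[2]=6 scan→box=[2,8)
i=3: min(r-i=5, Z[1]=0)=0; Z[3]=0
i=4: min(r-i=4, Z[2]=6)=4; Z[4]=4
i=5: min(r-i=3, Z[3]=0)=0; Z[5]=0
i=6: min(r-i=2, Z[4]=4)=2; Z[6]=2
i=7: min(r-i=1, Z[5]=0)=0; Z[7]=0
i=8: fresh scan; Z[8]=0
i=9: fresh scan; Z[9]=0
i=10: fresh scan; Z[10]=0
i=11: fresh scan; Z[11]=0
i=12: fresh scan; Z[12]=3 scan→box=[12,15)
i=13: min(r-i=2, Z[1]=0)=0; Z[13]=0
i=14: min(r-i=1, Z[2]=6)=1; Z[14]=1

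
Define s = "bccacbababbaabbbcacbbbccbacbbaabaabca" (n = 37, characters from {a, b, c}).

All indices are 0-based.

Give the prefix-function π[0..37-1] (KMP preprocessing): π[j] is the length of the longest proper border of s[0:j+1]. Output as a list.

[0, 0, 0, 0, 0, 1, 0, 1, 0, 1, 1, 0, 0, 1, 1, 1, 2, 0, 0, 1, 1, 1, 2, 3, 1, 0, 0, 1, 1, 0, 0, 1, 0, 0, 1, 2, 0]

π[0] = 0
j=1 s[j]='c': π[1]=0 (border '')
j=2 s[j]='c': π[2]=0 (border '')
j=3 s[j]='a': π[3]=0 (border '')
j=4 s[j]='c': π[4]=0 (border '')
j=5 s[j]='b': π[5]=1 (border 'b')
j=6 s[j]='a': k: 1→0; π[6]=0 (border '')
j=7 s[j]='b': π[7]=1 (border 'b')
j=8 s[j]='a': k: 1→0; π[8]=0 (border '')
j=9 s[j]='b': π[9]=1 (border 'b')
j=10 s[j]='b': k: 1→0; π[10]=1 (border 'b')
j=11 s[j]='a': k: 1→0; π[11]=0 (border '')
j=12 s[j]='a': π[12]=0 (border '')
j=13 s[j]='b': π[13]=1 (border 'b')
j=14 s[j]='b': k: 1→0; π[14]=1 (border 'b')
j=15 s[j]='b': k: 1→0; π[15]=1 (border 'b')
j=16 s[j]='c': π[16]=2 (border 'bc')
j=17 s[j]='a': k: 2→0; π[17]=0 (border '')
j=18 s[j]='c': π[18]=0 (border '')
j=19 s[j]='b': π[19]=1 (border 'b')
j=20 s[j]='b': k: 1→0; π[20]=1 (border 'b')
j=21 s[j]='b': k: 1→0; π[21]=1 (border 'b')
j=22 s[j]='c': π[22]=2 (border 'bc')
j=23 s[j]='c': π[23]=3 (border 'bcc')
j=24 s[j]='b': k: 3→0; π[24]=1 (border 'b')
j=25 s[j]='a': k: 1→0; π[25]=0 (border '')
j=26 s[j]='c': π[26]=0 (border '')
j=27 s[j]='b': π[27]=1 (border 'b')
j=28 s[j]='b': k: 1→0; π[28]=1 (border 'b')
j=29 s[j]='a': k: 1→0; π[29]=0 (border '')
j=30 s[j]='a': π[30]=0 (border '')
j=31 s[j]='b': π[31]=1 (border 'b')
j=32 s[j]='a': k: 1→0; π[32]=0 (border '')
j=33 s[j]='a': π[33]=0 (border '')
j=34 s[j]='b': π[34]=1 (border 'b')
j=35 s[j]='c': π[35]=2 (border 'bc')
j=36 s[j]='a': k: 2→0; π[36]=0 (border '')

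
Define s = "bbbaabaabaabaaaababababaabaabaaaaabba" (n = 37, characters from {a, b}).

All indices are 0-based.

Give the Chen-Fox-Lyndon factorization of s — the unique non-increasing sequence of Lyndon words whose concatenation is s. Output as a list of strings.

["b", "b", "b", "aab", "aab", "aab", "aaaababababaabaab", "aaaaabb", "a"]

emit factor 1: 'b' (i=0, period=1)
emit factor 2: 'b' (i=1, period=1)
emit factor 3: 'b' (i=2, period=1)
emit factor 4: 'aab' (i=3, period=3)
emit factor 5: 'aab' (i=6, period=3)
emit factor 6: 'aab' (i=9, period=3)
emit factor 7: 'aaaababababaabaab' (i=12, period=17)
emit factor 8: 'aaaaabb' (i=29, period=7)
emit factor 9: 'a' (i=36, period=1)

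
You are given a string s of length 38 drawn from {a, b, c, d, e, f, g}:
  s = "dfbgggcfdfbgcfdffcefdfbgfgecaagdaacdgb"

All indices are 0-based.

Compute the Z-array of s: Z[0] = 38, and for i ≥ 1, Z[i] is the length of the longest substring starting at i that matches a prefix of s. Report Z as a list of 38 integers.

[38, 0, 0, 0, 0, 0, 0, 0, 4, 0, 0, 0, 0, 0, 2, 0, 0, 0, 0, 0, 4, 0, 0, 0, 0, 0, 0, 0, 0, 0, 0, 1, 0, 0, 0, 1, 0, 0]

Z[0]=38
i=1: outside box; Z[1]=0
i=2: outside box; Z[2]=0
i=3: outside box; Z[3]=0
i=4: outside box; Z[4]=0
i=5: outside box; Z[5]=0
i=6: outside box; Z[6]=0
i=7: outside box; Z[7]=0
i=8: outside box; Z[8]=4 extend→box=[8,12)
i=9: min(r-i=3, Z[1]=0)=0; Z[9]=0
i=10: min(r-i=2, Z[2]=0)=0; Z[10]=0
i=11: min(r-i=1, Z[3]=0)=0; Z[11]=0
i=12: outside box; Z[12]=0
i=13: outside box; Z[13]=0
i=14: outside box; Z[14]=2 extend→box=[14,16)
i=15: min(r-i=1, Z[1]=0)=0; Z[15]=0
i=16: outside box; Z[16]=0
i=17: outside box; Z[17]=0
i=18: outside box; Z[18]=0
i=19: outside box; Z[19]=0
i=20: outside box; Z[20]=4 extend→box=[20,24)
i=21: min(r-i=3, Z[1]=0)=0; Z[21]=0
i=22: min(r-i=2, Z[2]=0)=0; Z[22]=0
i=23: min(r-i=1, Z[3]=0)=0; Z[23]=0
i=24: outside box; Z[24]=0
i=25: outside box; Z[25]=0
i=26: outside box; Z[26]=0
i=27: outside box; Z[27]=0
i=28: outside box; Z[28]=0
i=29: outside box; Z[29]=0
i=30: outside box; Z[30]=0
i=31: outside box; Z[31]=1 extend→box=[31,32)
i=32: outside box; Z[32]=0
i=33: outside box; Z[33]=0
i=34: outside box; Z[34]=0
i=35: outside box; Z[35]=1 extend→box=[35,36)
i=36: outside box; Z[36]=0
i=37: outside box; Z[37]=0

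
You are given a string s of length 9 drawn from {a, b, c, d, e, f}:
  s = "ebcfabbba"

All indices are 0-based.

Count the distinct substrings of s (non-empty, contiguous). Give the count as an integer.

40

rank | idx | suffix
   0 |   8 | a
   1 |   4 | abbba
   2 |   7 | ba
   3 |   6 | bba
   4 |   5 | bbba
   5 |   1 | bcfabbba
   6 |   2 | cfabbba
   7 |   0 | ebcfabbba
   8 |   3 | fabbba

SA = [8, 4, 7, 6, 5, 1, 2, 0, 3]
rank  pair      lcp
   1  s[8:],s[4:]  1  'a'
   2  s[4:],s[7:]  0  ''
   3  s[7:],s[6:]  1  'b'
   4  s[6:],s[5:]  2  'bb'
   5  s[5:],s[1:]  1  'b'
   6  s[1:],s[2:]  0  ''
   7  s[2:],s[0:]  0  ''
   8  s[0:],s[3:]  0  ''

n(n+1)/2 = 9·10/2 = 45
Σ LCP = 0 + 1 + 0 + 1 + 2 + 1 + 0 + 0 + 0 = 5
distinct = 45 − 5 = 40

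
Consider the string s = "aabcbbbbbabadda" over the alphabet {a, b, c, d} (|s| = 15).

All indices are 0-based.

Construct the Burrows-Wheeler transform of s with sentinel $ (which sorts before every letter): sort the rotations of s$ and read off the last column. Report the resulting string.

rank  rotation          last
    0  $aabcbbbbbabadda  a
    1  a$aabcbbbbbabadd  d
    2  aabcbbbbbabadda$  $
    3  abadda$aabcbbbbb  b
    4  abcbbbbbabadda$a  a
    5  adda$aabcbbbbbab  b
    6  babadda$aabcbbbb  b
    7  badda$aabcbbbbba  a
    8  bbabadda$aabcbbb  b
    9  bbbabadda$aabcbb  b
   10  bbbbabadda$aabcb  b
   11  bbbbbabadda$aabc  c
   12  bcbbbbbabadda$aa  a
   13  cbbbbbabadda$aab  b
   14  da$aabcbbbbbabad  d
   15  dda$aabcbbbbbaba  a

ad$babbabbbcabda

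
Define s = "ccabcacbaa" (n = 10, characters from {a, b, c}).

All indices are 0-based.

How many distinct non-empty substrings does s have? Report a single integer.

47

sorted suffixes:
  #0 SA[0]=9  'a'
  #1 SA[1]=8  'aa'
  #2 SA[2]=2  'abcacbaa'
  #3 SA[3]=5  'acbaa'
  #4 SA[4]=7  'baa'
  #5 SA[5]=3  'bcacbaa'
  #6 SA[6]=1  'cabcacbaa'
  #7 SA[7]=4  'cacbaa'
  #8 SA[8]=6  'cbaa'
  #9 SA[9]=0  'ccabcacbaa'

SA = [9, 8, 2, 5, 7, 3, 1, 4, 6, 0]
i: (SA[i-1],SA[i]) lcp shared
  1: (9,8) 1 'a'
  2: (8,2) 1 'a'
  3: (2,5) 1 'a'
  4: (5,7) 0 ''
  5: (7,3) 1 'b'
  6: (3,1) 0 ''
  7: (1,4) 2 'ca'
  8: (4,6) 1 'c'
  9: (6,0) 1 'c'

n(n+1)/2 = 10·11/2 = 55
Σ LCP = 0 + 1 + 1 + 1 + 0 + 1 + 0 + 2 + 1 + 1 = 8
distinct = 55 − 8 = 47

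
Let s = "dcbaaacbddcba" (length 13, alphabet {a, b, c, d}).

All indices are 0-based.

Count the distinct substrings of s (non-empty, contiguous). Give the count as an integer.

74

rank | idx | suffix
   0 |  12 | a
   1 |   3 | aaacbddcba
   2 |   4 | aacbddcba
   3 |   5 | acbddcba
   4 |  11 | ba
   5 |   2 | baaacbddcba
   6 |   7 | bddcba
   7 |  10 | cba
   8 |   1 | cbaaacbddcba
   9 |   6 | cbddcba
  10 |   9 | dcba
  11 |   0 | dcbaaacbddcba
  12 |   8 | ddcba

SA = [12, 3, 4, 5, 11, 2, 7, 10, 1, 6, 9, 0, 8]
rank  pair      lcp
   1  s[12:],s[3:]  1  'a'
   2  s[3:],s[4:]  2  'aa'
   3  s[4:],s[5:]  1  'a'
   4  s[5:],s[11:]  0  ''
   5  s[11:],s[2:]  2  'ba'
   6  s[2:],s[7:]  1  'b'
   7  s[7:],s[10:]  0  ''
   8  s[10:],s[1:]  3  'cba'
   9  s[1:],s[6:]  2  'cb'
  10  s[6:],s[9:]  0  ''
  11  s[9:],s[0:]  4  'dcba'
  12  s[0:],s[8:]  1  'd'

n(n+1)/2 = 13·14/2 = 91
Σ LCP = 0 + 1 + 2 + 1 + 0 + 2 + 1 + 0 + 3 + 2 + 0 + 4 + 1 = 17
distinct = 91 − 17 = 74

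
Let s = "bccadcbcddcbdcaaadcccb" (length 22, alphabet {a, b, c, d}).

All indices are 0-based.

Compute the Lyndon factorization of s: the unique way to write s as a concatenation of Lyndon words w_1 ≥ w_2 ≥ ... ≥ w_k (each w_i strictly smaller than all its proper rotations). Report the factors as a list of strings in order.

["bcc", "adcbcddcbdc", "aaadcccb"]

emit factor 1: 'bcc' (i=0, period=3)
emit factor 2: 'adcbcddcbdc' (i=3, period=11)
emit factor 3: 'aaadcccb' (i=14, period=8)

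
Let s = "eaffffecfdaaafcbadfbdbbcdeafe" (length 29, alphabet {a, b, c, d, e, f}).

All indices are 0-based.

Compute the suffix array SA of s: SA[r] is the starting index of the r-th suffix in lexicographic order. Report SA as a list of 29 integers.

[10, 11, 16, 12, 26, 1, 15, 21, 22, 19, 14, 23, 7, 9, 20, 24, 17, 28, 25, 0, 6, 18, 13, 8, 27, 5, 4, 3, 2]

sorted suffixes:
  #0 SA[0]=10  'aaafcbadfbdbbcdeafe'
  #1 SA[1]=11  'aafcbadfbdbbcdeafe'
  #2 SA[2]=16  'adfbdbbcdeafe'
  #3 SA[3]=12  'afcbadfbdbbcdeafe'
  #4 SA[4]=26  'afe'
  #5 SA[5]=1  'affffecfdaaafcbadfbdbbcdeafe'
  #6 SA[6]=15  'badfbdbbcdeafe'
  #7 SA[7]=21  'bbcdeafe'
  #8 SA[8]=22  'bcdeafe'
  #9 SA[9]=19  'bdbbcdeafe'
  #10 SA[10]=14  'cbadfbdbbcdeafe'
  #11 SA[11]=23  'cdeafe'
  #12 SA[12]=7  'cfdaaafcbadfbdbbcdeafe'
  #13 SA[13]=9  'daaafcbadfbdbbcdeafe'
  #14 SA[14]=20  'dbbcdeafe'
  #15 SA[15]=24  'deafe'
  #16 SA[16]=17  'dfbdbbcdeafe'
  #17 SA[17]=28  'e'
  #18 SA[18]=25  'eafe'
  #19 SA[19]=0  'eaffffecfdaaafcbadfbdbbcdeafe'
  #20 SA[20]=6  'ecfdaaafcbadfbdbbcdeafe'
  #21 SA[21]=18  'fbdbbcdeafe'
  #22 SA[22]=13  'fcbadfbdbbcdeafe'
  #23 SA[23]=8  'fdaaafcbadfbdbbcdeafe'
  #24 SA[24]=27  'fe'
  #25 SA[25]=5  'fecfdaaafcbadfbdbbcdeafe'
  #26 SA[26]=4  'ffecfdaaafcbadfbdbbcdeafe'
  #27 SA[27]=3  'fffecfdaaafcbadfbdbbcdeafe'
  #28 SA[28]=2  'ffffecfdaaafcbadfbdbbcdeafe'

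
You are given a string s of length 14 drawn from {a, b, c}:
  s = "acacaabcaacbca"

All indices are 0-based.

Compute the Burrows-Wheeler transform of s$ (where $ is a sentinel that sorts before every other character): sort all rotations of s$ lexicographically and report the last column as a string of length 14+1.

acccac$acababaa

rank  rotation         last
    0  $acacaabcaacbca  a
    1  a$acacaabcaacbc  c
    2  aabcaacbca$acac  c
    3  aacbca$acacaabc  c
    4  abcaacbca$acaca  a
    5  acaabcaacbca$ac  c
    6  acacaabcaacbca$  $
    7  acbca$acacaabca  a
    8  bca$acacaabcaac  c
    9  bcaacbca$acacaa  a
   10  ca$acacaabcaacb  b
   11  caabcaacbca$aca  a
   12  caacbca$acacaab  b
   13  cacaabcaacbca$a  a
   14  cbca$acacaabcaa  a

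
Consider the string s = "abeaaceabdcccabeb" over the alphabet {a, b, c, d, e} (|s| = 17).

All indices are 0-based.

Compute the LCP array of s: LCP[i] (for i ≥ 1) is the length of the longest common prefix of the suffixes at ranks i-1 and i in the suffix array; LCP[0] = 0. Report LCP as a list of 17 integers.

sorted suffixes:
  #0 SA[0]=3  'aaceabdcccabeb'
  #1 SA[1]=7  'abdcccabeb'
  #2 SA[2]=0  'abeaaceabdcccabeb'
  #3 SA[3]=13  'abeb'
  #4 SA[4]=4  'aceabdcccabeb'
  #5 SA[5]=16  'b'
  #6 SA[6]=8  'bdcccabeb'
  #7 SA[7]=1  'beaaceabdcccabeb'
  #8 SA[8]=14  'beb'
  #9 SA[9]=12  'cabeb'
  #10 SA[10]=11  'ccabeb'
  #11 SA[11]=10  'cccabeb'
  #12 SA[12]=5  'ceabdcccabeb'
  #13 SA[13]=9  'dcccabeb'
  #14 SA[14]=2  'eaaceabdcccabeb'
  #15 SA[15]=6  'eabdcccabeb'
  #16 SA[16]=15  'eb'

SA = [3, 7, 0, 13, 4, 16, 8, 1, 14, 12, 11, 10, 5, 9, 2, 6, 15]
[i] adj suffixes → lcp
  [1] 3/7 → 1 ('a')
  [2] 7/0 → 2 ('ab')
  [3] 0/13 → 3 ('abe')
  [4] 13/4 → 1 ('a')
  [5] 4/16 → 0 ('')
  [6] 16/8 → 1 ('b')
  [7] 8/1 → 1 ('b')
  [8] 1/14 → 2 ('be')
  [9] 14/12 → 0 ('')
  [10] 12/11 → 1 ('c')
  [11] 11/10 → 2 ('cc')
  [12] 10/5 → 1 ('c')
  [13] 5/9 → 0 ('')
  [14] 9/2 → 0 ('')
  [15] 2/6 → 2 ('ea')
  [16] 6/15 → 1 ('e')

[0, 1, 2, 3, 1, 0, 1, 1, 2, 0, 1, 2, 1, 0, 0, 2, 1]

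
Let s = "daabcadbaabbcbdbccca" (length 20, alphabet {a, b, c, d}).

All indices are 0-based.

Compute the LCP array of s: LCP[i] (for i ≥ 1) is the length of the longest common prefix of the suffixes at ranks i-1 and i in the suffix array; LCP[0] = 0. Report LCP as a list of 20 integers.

rank→(start, suffix):
  0 → (19, 'a')
  1 → (8, 'aabbcbdbccca')
  2 → (1, 'aabcadbaabbcbdbccca')
  3 → (9, 'abbcbdbccca')
  4 → (2, 'abcadbaabbcbdbccca')
  5 → (5, 'adbaabbcbdbccca')
  6 → (7, 'baabbcbdbccca')
  7 → (10, 'bbcbdbccca')
  8 → (3, 'bcadbaabbcbdbccca')
  9 → (11, 'bcbdbccca')
  10 → (15, 'bccca')
  11 → (13, 'bdbccca')
  12 → (18, 'ca')
  13 → (4, 'cadbaabbcbdbccca')
  14 → (12, 'cbdbccca')
  15 → (17, 'cca')
  16 → (16, 'ccca')
  17 → (0, 'daabcadbaabbcbdbccca')
  18 → (6, 'dbaabbcbdbccca')
  19 → (14, 'dbccca')

SA = [19, 8, 1, 9, 2, 5, 7, 10, 3, 11, 15, 13, 18, 4, 12, 17, 16, 0, 6, 14]
[i] adj suffixes → lcp
  [1] 19/8 → 1 ('a')
  [2] 8/1 → 3 ('aab')
  [3] 1/9 → 1 ('a')
  [4] 9/2 → 2 ('ab')
  [5] 2/5 → 1 ('a')
  [6] 5/7 → 0 ('')
  [7] 7/10 → 1 ('b')
  [8] 10/3 → 1 ('b')
  [9] 3/11 → 2 ('bc')
  [10] 11/15 → 2 ('bc')
  [11] 15/13 → 1 ('b')
  [12] 13/18 → 0 ('')
  [13] 18/4 → 2 ('ca')
  [14] 4/12 → 1 ('c')
  [15] 12/17 → 1 ('c')
  [16] 17/16 → 2 ('cc')
  [17] 16/0 → 0 ('')
  [18] 0/6 → 1 ('d')
  [19] 6/14 → 2 ('db')

[0, 1, 3, 1, 2, 1, 0, 1, 1, 2, 2, 1, 0, 2, 1, 1, 2, 0, 1, 2]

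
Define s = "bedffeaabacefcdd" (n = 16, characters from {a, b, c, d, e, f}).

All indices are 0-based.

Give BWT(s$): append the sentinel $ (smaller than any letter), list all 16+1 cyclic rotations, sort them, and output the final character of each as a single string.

deaba$fadcefbcefd

rank  rotation           last
    0  $bedffeaabacefcdd  d
    1  aabacefcdd$bedffe  e
    2  abacefcdd$bedffea  a
    3  acefcdd$bedffeaab  b
    4  bacefcdd$bedffeaa  a
    5  bedffeaabacefcdd$  $
    6  cdd$bedffeaabacef  f
    7  cefcdd$bedffeaaba  a
    8  d$bedffeaabacefcd  d
    9  dd$bedffeaabacefc  c
   10  dffeaabacefcdd$be  e
   11  eaabacefcdd$bedff  f
   12  edffeaabacefcdd$b  b
   13  efcdd$bedffeaabac  c
   14  fcdd$bedffeaabace  e
   15  feaabacefcdd$bedf  f
   16  ffeaabacefcdd$bed  d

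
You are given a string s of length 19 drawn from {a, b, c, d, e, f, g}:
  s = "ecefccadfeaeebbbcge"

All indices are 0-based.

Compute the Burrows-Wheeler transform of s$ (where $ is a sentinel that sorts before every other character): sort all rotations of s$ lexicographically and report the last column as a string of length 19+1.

eceebbcfebagfe$acedc

rank  rotation              last
    0  $ecefccadfeaeebbbcge  e
    1  adfeaeebbbcge$ecefcc  c
    2  aeebbbcge$ecefccadfe  e
    3  bbbcge$ecefccadfeaee  e
    4  bbcge$ecefccadfeaeeb  b
    5  bcge$ecefccadfeaeebb  b
    6  cadfeaeebbbcge$ecefc  c
    7  ccadfeaeebbbcge$ecef  f
    8  cefccadfeaeebbbcge$e  e
    9  cge$ecefccadfeaeebbb  b
   10  dfeaeebbbcge$ecefcca  a
   11  e$ecefccadfeaeebbbcg  g
   12  eaeebbbcge$ecefccadf  f
   13  ebbbcge$ecefccadfeae  e
   14  ecefccadfeaeebbbcge$  $
   15  eebbbcge$ecefccadfea  a
   16  efccadfeaeebbbcge$ec  c
   17  fccadfeaeebbbcge$ece  e
   18  feaeebbbcge$ecefccad  d
   19  ge$ecefccadfeaeebbbc  c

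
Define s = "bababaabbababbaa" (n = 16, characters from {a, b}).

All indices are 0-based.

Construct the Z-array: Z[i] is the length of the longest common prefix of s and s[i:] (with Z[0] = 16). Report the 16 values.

Z[0]=16
i=1: outside box; Z[1]=0
i=2: outside box; Z[2]=4 extend→box=[2,6)
i=3: min(r-i=3, Z[1]=0)=0; Z[3]=0
i=4: min(r-i=2, Z[2]=4)=2; Z[4]=2
i=5: min(r-i=1, Z[3]=0)=0; Z[5]=0
i=6: outside box; Z[6]=0
i=7: outside box; Z[7]=1 extend→box=[7,8)
i=8: outside box; Z[8]=5 extend→box=[8,13)
i=9: min(r-i=4, Z[1]=0)=0; Z[9]=0
i=10: min(r-i=3, Z[2]=4)=3; Z[10]=3
i=11: min(r-i=2, Z[3]=0)=0; Z[11]=0
i=12: min(r-i=1, Z[4]=2)=1; Z[12]=1
i=13: outside box; Z[13]=2 extend→box=[13,15)
i=14: min(r-i=1, Z[1]=0)=0; Z[14]=0
i=15: outside box; Z[15]=0

[16, 0, 4, 0, 2, 0, 0, 1, 5, 0, 3, 0, 1, 2, 0, 0]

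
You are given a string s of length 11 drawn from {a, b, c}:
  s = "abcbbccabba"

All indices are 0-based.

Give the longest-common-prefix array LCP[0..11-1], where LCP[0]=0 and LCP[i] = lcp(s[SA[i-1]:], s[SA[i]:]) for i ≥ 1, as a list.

[0, 1, 2, 0, 1, 2, 1, 2, 0, 1, 1]

sorted suffixes:
  #0 SA[0]=10  'a'
  #1 SA[1]=7  'abba'
  #2 SA[2]=0  'abcbbccabba'
  #3 SA[3]=9  'ba'
  #4 SA[4]=8  'bba'
  #5 SA[5]=3  'bbccabba'
  #6 SA[6]=1  'bcbbccabba'
  #7 SA[7]=4  'bccabba'
  #8 SA[8]=6  'cabba'
  #9 SA[9]=2  'cbbccabba'
  #10 SA[10]=5  'ccabba'

SA = [10, 7, 0, 9, 8, 3, 1, 4, 6, 2, 5]
i: (SA[i-1],SA[i]) lcp shared
  1: (10,7) 1 'a'
  2: (7,0) 2 'ab'
  3: (0,9) 0 ''
  4: (9,8) 1 'b'
  5: (8,3) 2 'bb'
  6: (3,1) 1 'b'
  7: (1,4) 2 'bc'
  8: (4,6) 0 ''
  9: (6,2) 1 'c'
  10: (2,5) 1 'c'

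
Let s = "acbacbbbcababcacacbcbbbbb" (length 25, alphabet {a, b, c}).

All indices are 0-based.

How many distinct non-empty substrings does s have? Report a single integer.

sorted suffixes:
  #0 SA[0]=9  'ababcacacbcbbbbb'
  #1 SA[1]=11  'abcacacbcbbbbb'
  #2 SA[2]=14  'acacbcbbbbb'
  #3 SA[3]=0  'acbacbbbcababcacacbcbbbbb'
  #4 SA[4]=3  'acbbbcababcacacbcbbbbb'
  #5 SA[5]=16  'acbcbbbbb'
  #6 SA[6]=24  'b'
  #7 SA[7]=10  'babcacacbcbbbbb'
  #8 SA[8]=2  'bacbbbcababcacacbcbbbbb'
  #9 SA[9]=23  'bb'
  #10 SA[10]=22  'bbb'
  #11 SA[11]=21  'bbbb'
  #12 SA[12]=20  'bbbbb'
  #13 SA[13]=5  'bbbcababcacacbcbbbbb'
  #14 SA[14]=6  'bbcababcacacbcbbbbb'
  #15 SA[15]=7  'bcababcacacbcbbbbb'
  #16 SA[16]=12  'bcacacbcbbbbb'
  #17 SA[17]=18  'bcbbbbb'
  #18 SA[18]=8  'cababcacacbcbbbbb'
  #19 SA[19]=13  'cacacbcbbbbb'
  #20 SA[20]=15  'cacbcbbbbb'
  #21 SA[21]=1  'cbacbbbcababcacacbcbbbbb'
  #22 SA[22]=19  'cbbbbb'
  #23 SA[23]=4  'cbbbcababcacacbcbbbbb'
  #24 SA[24]=17  'cbcbbbbb'

SA = [9, 11, 14, 0, 3, 16, 24, 10, 2, 23, 22, 21, 20, 5, 6, 7, 12, 18, 8, 13, 15, 1, 19, 4, 17]
rank  pair      lcp
   1  s[9:],s[11:]  2  'ab'
   2  s[11:],s[14:]  1  'a'
   3  s[14:],s[0:]  2  'ac'
   4  s[0:],s[3:]  3  'acb'
   5  s[3:],s[16:]  3  'acb'
   6  s[16:],s[24:]  0  ''
   7  s[24:],s[10:]  1  'b'
   8  s[10:],s[2:]  2  'ba'
   9  s[2:],s[23:]  1  'b'
  10  s[23:],s[22:]  2  'bb'
  11  s[22:],s[21:]  3  'bbb'
  12  s[21:],s[20:]  4  'bbbb'
  13  s[20:],s[5:]  3  'bbb'
  14  s[5:],s[6:]  2  'bb'
  15  s[6:],s[7:]  1  'b'
  16  s[7:],s[12:]  3  'bca'
  17  s[12:],s[18:]  2  'bc'
  18  s[18:],s[8:]  0  ''
  19  s[8:],s[13:]  2  'ca'
  20  s[13:],s[15:]  3  'cac'
  21  s[15:],s[1:]  1  'c'
  22  s[1:],s[19:]  2  'cb'
  23  s[19:],s[4:]  4  'cbbb'
  24  s[4:],s[17:]  2  'cb'

n(n+1)/2 = 25·26/2 = 325
Σ LCP = 0 + 2 + 1 + 2 + 3 + 3 + 0 + 1 + 2 + 1 + 2 + 3 + 4 + 3 + 2 + 1 + 3 + 2 + 0 + 2 + 3 + 1 + 2 + 4 + 2 = 49
distinct = 325 − 49 = 276

276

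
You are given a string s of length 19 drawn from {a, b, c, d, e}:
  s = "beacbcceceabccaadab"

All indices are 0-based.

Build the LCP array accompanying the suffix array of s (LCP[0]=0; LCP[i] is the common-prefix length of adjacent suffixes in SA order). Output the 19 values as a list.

[0, 1, 2, 1, 1, 0, 1, 3, 1, 0, 1, 1, 2, 1, 2, 0, 0, 2, 1]

rank→(start, suffix):
  0 → (14, 'aadab')
  1 → (17, 'ab')
  2 → (10, 'abccaadab')
  3 → (2, 'acbcceceabccaadab')
  4 → (15, 'adab')
  5 → (18, 'b')
  6 → (11, 'bccaadab')
  7 → (4, 'bcceceabccaadab')
  8 → (0, 'beacbcceceabccaadab')
  9 → (13, 'caadab')
  10 → (3, 'cbcceceabccaadab')
  11 → (12, 'ccaadab')
  12 → (5, 'cceceabccaadab')
  13 → (8, 'ceabccaadab')
  14 → (6, 'ceceabccaadab')
  15 → (16, 'dab')
  16 → (9, 'eabccaadab')
  17 → (1, 'eacbcceceabccaadab')
  18 → (7, 'eceabccaadab')

SA = [14, 17, 10, 2, 15, 18, 11, 4, 0, 13, 3, 12, 5, 8, 6, 16, 9, 1, 7]
rank  pair      lcp
   1  s[14:],s[17:]  1  'a'
   2  s[17:],s[10:]  2  'ab'
   3  s[10:],s[2:]  1  'a'
   4  s[2:],s[15:]  1  'a'
   5  s[15:],s[18:]  0  ''
   6  s[18:],s[11:]  1  'b'
   7  s[11:],s[4:]  3  'bcc'
   8  s[4:],s[0:]  1  'b'
   9  s[0:],s[13:]  0  ''
  10  s[13:],s[3:]  1  'c'
  11  s[3:],s[12:]  1  'c'
  12  s[12:],s[5:]  2  'cc'
  13  s[5:],s[8:]  1  'c'
  14  s[8:],s[6:]  2  'ce'
  15  s[6:],s[16:]  0  ''
  16  s[16:],s[9:]  0  ''
  17  s[9:],s[1:]  2  'ea'
  18  s[1:],s[7:]  1  'e'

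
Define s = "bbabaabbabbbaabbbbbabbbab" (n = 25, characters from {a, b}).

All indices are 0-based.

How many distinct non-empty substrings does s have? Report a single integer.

247

sorted suffixes:
  #0 SA[0]=4  'aabbabbbaabbbbbabbbab'
  #1 SA[1]=12  'aabbbbbabbbab'
  #2 SA[2]=23  'ab'
  #3 SA[3]=2  'abaabbabbbaabbbbbabbbab'
  #4 SA[4]=5  'abbabbbaabbbbbabbbab'
  #5 SA[5]=8  'abbbaabbbbbabbbab'
  #6 SA[6]=19  'abbbab'
  #7 SA[7]=13  'abbbbbabbbab'
  #8 SA[8]=24  'b'
  #9 SA[9]=3  'baabbabbbaabbbbbabbbab'
  #10 SA[10]=11  'baabbbbbabbbab'
  #11 SA[11]=22  'bab'
  #12 SA[12]=1  'babaabbabbbaabbbbbabbbab'
  #13 SA[13]=7  'babbbaabbbbbabbbab'
  #14 SA[14]=18  'babbbab'
  #15 SA[15]=10  'bbaabbbbbabbbab'
  #16 SA[16]=21  'bbab'
  #17 SA[17]=0  'bbabaabbabbbaabbbbbabbbab'
  #18 SA[18]=6  'bbabbbaabbbbbabbbab'
  #19 SA[19]=17  'bbabbbab'
  #20 SA[20]=9  'bbbaabbbbbabbbab'
  #21 SA[21]=20  'bbbab'
  #22 SA[22]=16  'bbbabbbab'
  #23 SA[23]=15  'bbbbabbbab'
  #24 SA[24]=14  'bbbbbabbbab'

SA = [4, 12, 23, 2, 5, 8, 19, 13, 24, 3, 11, 22, 1, 7, 18, 10, 21, 0, 6, 17, 9, 20, 16, 15, 14]
[i] adj suffixes → lcp
  [1] 4/12 → 4 ('aabb')
  [2] 12/23 → 1 ('a')
  [3] 23/2 → 2 ('ab')
  [4] 2/5 → 2 ('ab')
  [5] 5/8 → 3 ('abb')
  [6] 8/19 → 5 ('abbba')
  [7] 19/13 → 4 ('abbb')
  [8] 13/24 → 0 ('')
  [9] 24/3 → 1 ('b')
  [10] 3/11 → 5 ('baabb')
  [11] 11/22 → 2 ('ba')
  [12] 22/1 → 3 ('bab')
  [13] 1/7 → 3 ('bab')
  [14] 7/18 → 6 ('babbba')
  [15] 18/10 → 1 ('b')
  [16] 10/21 → 3 ('bba')
  [17] 21/0 → 4 ('bbab')
  [18] 0/6 → 4 ('bbab')
  [19] 6/17 → 7 ('bbabbba')
  [20] 17/9 → 2 ('bb')
  [21] 9/20 → 4 ('bbba')
  [22] 20/16 → 5 ('bbbab')
  [23] 16/15 → 3 ('bbb')
  [24] 15/14 → 4 ('bbbb')

n(n+1)/2 = 25·26/2 = 325
Σ LCP = 0 + 4 + 1 + 2 + 2 + 3 + 5 + 4 + 0 + 1 + 5 + 2 + 3 + 3 + 6 + 1 + 3 + 4 + 4 + 7 + 2 + 4 + 5 + 3 + 4 = 78
distinct = 325 − 78 = 247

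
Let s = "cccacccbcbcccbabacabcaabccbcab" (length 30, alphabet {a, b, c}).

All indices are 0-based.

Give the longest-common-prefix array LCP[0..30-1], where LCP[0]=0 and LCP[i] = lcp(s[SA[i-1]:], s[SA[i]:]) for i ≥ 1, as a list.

[0, 1, 2, 2, 3, 1, 2, 0, 1, 2, 1, 3, 2, 2, 3, 0, 2, 3, 2, 1, 2, 3, 3, 1, 2, 3, 4, 2, 3, 4]

rank | idx | suffix
   0 |  21 | aabccbcab
   1 |  28 | ab
   2 |  14 | abacabcaabccbcab
   3 |  18 | abcaabccbcab
   4 |  22 | abccbcab
   5 |  16 | acabcaabccbcab
   6 |   3 | acccbcbcccbabacabcaabccbcab
   7 |  29 | b
   8 |  13 | babacabcaabccbcab
   9 |  15 | bacabcaabccbcab
  10 |  19 | bcaabccbcab
  11 |  26 | bcab
  12 |   7 | bcbcccbabacabcaabccbcab
  13 |  23 | bccbcab
  14 |   9 | bcccbabacabcaabccbcab
  15 |  20 | caabccbcab
  16 |  27 | cab
  17 |  17 | cabcaabccbcab
  18 |   2 | cacccbcbcccbabacabcaabccbcab
  19 |  12 | cbabacabcaabccbcab
  20 |  25 | cbcab
  21 |   6 | cbcbcccbabacabcaabccbcab
  22 |   8 | cbcccbabacabcaabccbcab
  23 |   1 | ccacccbcbcccbabacabcaabccbcab
  24 |  11 | ccbabacabcaabccbcab
  25 |  24 | ccbcab
  26 |   5 | ccbcbcccbabacabcaabccbcab
  27 |   0 | cccacccbcbcccbabacabcaabccbcab
  28 |  10 | cccbabacabcaabccbcab
  29 |   4 | cccbcbcccbabacabcaabccbcab

SA = [21, 28, 14, 18, 22, 16, 3, 29, 13, 15, 19, 26, 7, 23, 9, 20, 27, 17, 2, 12, 25, 6, 8, 1, 11, 24, 5, 0, 10, 4]
rank  pair      lcp
   1  s[21:],s[28:]  1  'a'
   2  s[28:],s[14:]  2  'ab'
   3  s[14:],s[18:]  2  'ab'
   4  s[18:],s[22:]  3  'abc'
   5  s[22:],s[16:]  1  'a'
   6  s[16:],s[3:]  2  'ac'
   7  s[3:],s[29:]  0  ''
   8  s[29:],s[13:]  1  'b'
   9  s[13:],s[15:]  2  'ba'
  10  s[15:],s[19:]  1  'b'
  11  s[19:],s[26:]  3  'bca'
  12  s[26:],s[7:]  2  'bc'
  13  s[7:],s[23:]  2  'bc'
  14  s[23:],s[9:]  3  'bcc'
  15  s[9:],s[20:]  0  ''
  16  s[20:],s[27:]  2  'ca'
  17  s[27:],s[17:]  3  'cab'
  18  s[17:],s[2:]  2  'ca'
  19  s[2:],s[12:]  1  'c'
  20  s[12:],s[25:]  2  'cb'
  21  s[25:],s[6:]  3  'cbc'
  22  s[6:],s[8:]  3  'cbc'
  23  s[8:],s[1:]  1  'c'
  24  s[1:],s[11:]  2  'cc'
  25  s[11:],s[24:]  3  'ccb'
  26  s[24:],s[5:]  4  'ccbc'
  27  s[5:],s[0:]  2  'cc'
  28  s[0:],s[10:]  3  'ccc'
  29  s[10:],s[4:]  4  'cccb'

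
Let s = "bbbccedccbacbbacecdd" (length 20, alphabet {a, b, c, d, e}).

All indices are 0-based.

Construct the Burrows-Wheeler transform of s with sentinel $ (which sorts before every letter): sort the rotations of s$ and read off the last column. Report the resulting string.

rank  rotation               last
    0  $bbbccedccbacbbacecdd  d
    1  acbbacecdd$bbbccedccb  b
    2  acecdd$bbbccedccbacbb  b
    3  bacbbacecdd$bbbccedcc  c
    4  bacecdd$bbbccedccbacb  b
    5  bbacecdd$bbbccedccbac  c
    6  bbbccedccbacbbacecdd$  $
    7  bbccedccbacbbacecdd$b  b
    8  bccedccbacbbacecdd$bb  b
    9  cbacbbacecdd$bbbccedc  c
   10  cbbacecdd$bbbccedccba  a
   11  ccbacbbacecdd$bbbcced  d
   12  ccedccbacbbacecdd$bbb  b
   13  cdd$bbbccedccbacbbace  e
   14  cecdd$bbbccedccbacbba  a
   15  cedccbacbbacecdd$bbbc  c
   16  d$bbbccedccbacbbacecd  d
   17  dccbacbbacecdd$bbbcce  e
   18  dd$bbbccedccbacbbacec  c
   19  ecdd$bbbccedccbacbbac  c
   20  edccbacbbacecdd$bbbcc  c

dbbcbc$bbcadbeacdeccc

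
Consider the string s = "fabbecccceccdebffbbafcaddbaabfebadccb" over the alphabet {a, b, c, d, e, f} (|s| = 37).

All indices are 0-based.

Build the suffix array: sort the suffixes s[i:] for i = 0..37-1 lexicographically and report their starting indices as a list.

rank | idx | suffix
   0 |  26 | aabfebadccb
   1 |   1 | abbecccceccdebffbbafcaddbaabfebadccb
   2 |  27 | abfebadccb
   3 |  32 | adccb
   4 |  22 | addbaabfebadccb
   5 |  19 | afcaddbaabfebadccb
   6 |  36 | b
   7 |  25 | baabfebadccb
   8 |  31 | badccb
   9 |  18 | bafcaddbaabfebadccb
  10 |  17 | bbafcaddbaabfebadccb
  11 |   2 | bbecccceccdebffbbafcaddbaabfebadccb
  12 |   3 | becccceccdebffbbafcaddbaabfebadccb
  13 |  28 | bfebadccb
  14 |  14 | bffbbafcaddbaabfebadccb
  15 |  21 | caddbaabfebadccb
  16 |  35 | cb
  17 |  34 | ccb
  18 |   5 | cccceccdebffbbafcaddbaabfebadccb
  19 |   6 | ccceccdebffbbafcaddbaabfebadccb
  20 |  10 | ccdebffbbafcaddbaabfebadccb
  21 |   7 | cceccdebffbbafcaddbaabfebadccb
  22 |  11 | cdebffbbafcaddbaabfebadccb
  23 |   8 | ceccdebffbbafcaddbaabfebadccb
  24 |  24 | dbaabfebadccb
  25 |  33 | dccb
  26 |  23 | ddbaabfebadccb
  27 |  12 | debffbbafcaddbaabfebadccb
  28 |  30 | ebadccb
  29 |  13 | ebffbbafcaddbaabfebadccb
  30 |   4 | ecccceccdebffbbafcaddbaabfebadccb
  31 |   9 | eccdebffbbafcaddbaabfebadccb
  32 |   0 | fabbecccceccdebffbbafcaddbaabfebadccb
  33 |  16 | fbbafcaddbaabfebadccb
  34 |  20 | fcaddbaabfebadccb
  35 |  29 | febadccb
  36 |  15 | ffbbafcaddbaabfebadccb

[26, 1, 27, 32, 22, 19, 36, 25, 31, 18, 17, 2, 3, 28, 14, 21, 35, 34, 5, 6, 10, 7, 11, 8, 24, 33, 23, 12, 30, 13, 4, 9, 0, 16, 20, 29, 15]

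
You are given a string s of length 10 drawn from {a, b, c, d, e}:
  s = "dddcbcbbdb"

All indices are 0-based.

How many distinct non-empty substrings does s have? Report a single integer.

46

sorted suffixes:
  #0 SA[0]=9  'b'
  #1 SA[1]=6  'bbdb'
  #2 SA[2]=4  'bcbbdb'
  #3 SA[3]=7  'bdb'
  #4 SA[4]=5  'cbbdb'
  #5 SA[5]=3  'cbcbbdb'
  #6 SA[6]=8  'db'
  #7 SA[7]=2  'dcbcbbdb'
  #8 SA[8]=1  'ddcbcbbdb'
  #9 SA[9]=0  'dddcbcbbdb'

SA = [9, 6, 4, 7, 5, 3, 8, 2, 1, 0]
i: (SA[i-1],SA[i]) lcp shared
  1: (9,6) 1 'b'
  2: (6,4) 1 'b'
  3: (4,7) 1 'b'
  4: (7,5) 0 ''
  5: (5,3) 2 'cb'
  6: (3,8) 0 ''
  7: (8,2) 1 'd'
  8: (2,1) 1 'd'
  9: (1,0) 2 'dd'

n(n+1)/2 = 10·11/2 = 55
Σ LCP = 0 + 1 + 1 + 1 + 0 + 2 + 0 + 1 + 1 + 2 = 9
distinct = 55 − 9 = 46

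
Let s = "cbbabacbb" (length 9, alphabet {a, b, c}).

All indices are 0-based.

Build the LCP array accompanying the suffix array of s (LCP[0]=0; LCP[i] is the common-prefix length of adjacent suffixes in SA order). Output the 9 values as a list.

[0, 1, 0, 1, 2, 1, 2, 0, 3]

rank | idx | suffix
   0 |   3 | abacbb
   1 |   5 | acbb
   2 |   8 | b
   3 |   2 | babacbb
   4 |   4 | bacbb
   5 |   7 | bb
   6 |   1 | bbabacbb
   7 |   6 | cbb
   8 |   0 | cbbabacbb

SA = [3, 5, 8, 2, 4, 7, 1, 6, 0]
i: (SA[i-1],SA[i]) lcp shared
  1: (3,5) 1 'a'
  2: (5,8) 0 ''
  3: (8,2) 1 'b'
  4: (2,4) 2 'ba'
  5: (4,7) 1 'b'
  6: (7,1) 2 'bb'
  7: (1,6) 0 ''
  8: (6,0) 3 'cbb'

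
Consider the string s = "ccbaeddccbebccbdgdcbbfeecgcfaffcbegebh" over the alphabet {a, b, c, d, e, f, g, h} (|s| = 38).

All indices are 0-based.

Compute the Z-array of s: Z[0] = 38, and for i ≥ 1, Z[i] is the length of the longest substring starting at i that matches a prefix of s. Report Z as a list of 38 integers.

Z[0]=38
i=1: fresh scan; Z[1]=1 extend→box=[1,2)
i=2: fresh scan; Z[2]=0
i=3: fresh scan; Z[3]=0
i=4: fresh scan; Z[4]=0
i=5: fresh scan; Z[5]=0
i=6: fresh scan; Z[6]=0
i=7: fresh scan; Z[7]=3 extend→box=[7,10)
i=8: min(r-i=2, Z[1]=1)=1; Z[8]=1
i=9: min(r-i=1, Z[2]=0)=0; Z[9]=0
i=10: fresh scan; Z[10]=0
i=11: fresh scan; Z[11]=0
i=12: fresh scan; Z[12]=3 extend→box=[12,15)
i=13: min(r-i=2, Z[1]=1)=1; Z[13]=1
i=14: min(r-i=1, Z[2]=0)=0; Z[14]=0
i=15: fresh scan; Z[15]=0
i=16: fresh scan; Z[16]=0
i=17: fresh scan; Z[17]=0
i=18: fresh scan; Z[18]=1 extend→box=[18,19)
i=19: fresh scan; Z[19]=0
i=20: fresh scan; Z[20]=0
i=21: fresh scan; Z[21]=0
i=22: fresh scan; Z[22]=0
i=23: fresh scan; Z[23]=0
i=24: fresh scan; Z[24]=1 extend→box=[24,25)
i=25: fresh scan; Z[25]=0
i=26: fresh scan; Z[26]=1 extend→box=[26,27)
i=27: fresh scan; Z[27]=0
i=28: fresh scan; Z[28]=0
i=29: fresh scan; Z[29]=0
i=30: fresh scan; Z[30]=0
i=31: fresh scan; Z[31]=1 extend→box=[31,32)
i=32: fresh scan; Z[32]=0
i=33: fresh scan; Z[33]=0
i=34: fresh scan; Z[34]=0
i=35: fresh scan; Z[35]=0
i=36: fresh scan; Z[36]=0
i=37: fresh scan; Z[37]=0

[38, 1, 0, 0, 0, 0, 0, 3, 1, 0, 0, 0, 3, 1, 0, 0, 0, 0, 1, 0, 0, 0, 0, 0, 1, 0, 1, 0, 0, 0, 0, 1, 0, 0, 0, 0, 0, 0]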